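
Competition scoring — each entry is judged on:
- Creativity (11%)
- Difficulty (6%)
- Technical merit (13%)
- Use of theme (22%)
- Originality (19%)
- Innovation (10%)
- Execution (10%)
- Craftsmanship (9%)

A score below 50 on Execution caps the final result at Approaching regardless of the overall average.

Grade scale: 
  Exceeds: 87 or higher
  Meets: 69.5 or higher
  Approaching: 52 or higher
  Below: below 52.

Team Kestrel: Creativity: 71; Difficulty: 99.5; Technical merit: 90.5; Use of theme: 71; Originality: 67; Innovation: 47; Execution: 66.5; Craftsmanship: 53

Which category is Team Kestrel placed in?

Execution score 66.5 ≥ 50: minimum met.
Weighted total:
  Creativity 71 × 0.11 = 7.81
  Difficulty 99.5 × 0.06 = 5.97
  Technical merit 90.5 × 0.13 = 11.765
  Use of theme 71 × 0.22 = 15.62
  Originality 67 × 0.19 = 12.73
  Innovation 47 × 0.1 = 4.7
  Execution 66.5 × 0.1 = 6.65
  Craftsmanship 53 × 0.09 = 4.77
Sum = 70.015
70.015 is ≥ 69.5 and < 87 → Meets

Meets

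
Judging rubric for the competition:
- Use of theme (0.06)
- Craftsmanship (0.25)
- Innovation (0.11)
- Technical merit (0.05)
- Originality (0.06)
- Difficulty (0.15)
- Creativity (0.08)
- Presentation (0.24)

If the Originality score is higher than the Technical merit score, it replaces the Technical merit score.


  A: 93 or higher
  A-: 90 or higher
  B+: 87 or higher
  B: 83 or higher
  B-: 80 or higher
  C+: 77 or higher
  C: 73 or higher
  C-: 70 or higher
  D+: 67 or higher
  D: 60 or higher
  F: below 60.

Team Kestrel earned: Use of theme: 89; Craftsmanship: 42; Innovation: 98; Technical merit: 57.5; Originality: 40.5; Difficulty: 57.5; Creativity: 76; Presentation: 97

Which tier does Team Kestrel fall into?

Originality (40.5) ≤ Technical merit (57.5), so Technical merit stays at 57.5.
Weighted total:
  Use of theme 89 × 0.06 = 5.34
  Craftsmanship 42 × 0.25 = 10.5
  Innovation 98 × 0.11 = 10.78
  Technical merit 57.5 × 0.05 = 2.875
  Originality 40.5 × 0.06 = 2.43
  Difficulty 57.5 × 0.15 = 8.625
  Creativity 76 × 0.08 = 6.08
  Presentation 97 × 0.24 = 23.28
Sum = 69.91
69.91 is ≥ 67 and < 70 → D+

D+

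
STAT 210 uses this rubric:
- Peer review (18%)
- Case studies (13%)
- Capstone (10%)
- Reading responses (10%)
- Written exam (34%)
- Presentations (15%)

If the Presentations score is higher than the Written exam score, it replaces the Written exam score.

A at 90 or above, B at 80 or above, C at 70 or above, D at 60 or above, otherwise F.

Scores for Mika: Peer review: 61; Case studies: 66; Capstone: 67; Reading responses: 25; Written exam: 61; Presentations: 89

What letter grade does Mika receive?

C

Presentations (89) > Written exam (61), so Written exam counts as 89.
Weighted total:
  Peer review 61 × 0.18 = 10.98
  Case studies 66 × 0.13 = 8.58
  Capstone 67 × 0.1 = 6.7
  Reading responses 25 × 0.1 = 2.5
  Written exam 89 × 0.34 = 30.26
  Presentations 89 × 0.15 = 13.35
Sum = 72.37
72.37 is ≥ 70 and < 80 → C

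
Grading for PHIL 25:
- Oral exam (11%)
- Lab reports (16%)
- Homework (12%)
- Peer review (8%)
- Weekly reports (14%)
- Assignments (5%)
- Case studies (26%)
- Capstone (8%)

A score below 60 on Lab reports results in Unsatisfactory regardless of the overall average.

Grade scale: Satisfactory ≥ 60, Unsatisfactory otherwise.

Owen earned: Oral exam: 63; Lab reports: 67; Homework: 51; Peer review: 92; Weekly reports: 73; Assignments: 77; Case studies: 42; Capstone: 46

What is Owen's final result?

Unsatisfactory

Lab reports score 67 ≥ 60: minimum met.
Weighted total:
  Oral exam 63 × 0.11 = 6.93
  Lab reports 67 × 0.16 = 10.72
  Homework 51 × 0.12 = 6.12
  Peer review 92 × 0.08 = 7.36
  Weekly reports 73 × 0.14 = 10.22
  Assignments 77 × 0.05 = 3.85
  Case studies 42 × 0.26 = 10.92
  Capstone 46 × 0.08 = 3.68
Sum = 59.8
59.8 < 60 → Unsatisfactory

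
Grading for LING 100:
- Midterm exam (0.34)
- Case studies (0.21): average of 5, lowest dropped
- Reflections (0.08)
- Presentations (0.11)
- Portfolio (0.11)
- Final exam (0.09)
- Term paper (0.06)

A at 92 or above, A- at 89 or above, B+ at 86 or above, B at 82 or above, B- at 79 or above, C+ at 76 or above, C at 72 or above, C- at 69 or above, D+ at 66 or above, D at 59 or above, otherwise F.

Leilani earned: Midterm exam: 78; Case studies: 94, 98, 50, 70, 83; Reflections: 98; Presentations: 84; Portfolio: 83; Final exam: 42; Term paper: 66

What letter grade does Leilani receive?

Case studies: drop 50 → average of remaining 4 = 345/4 = 86.25
Weighted total:
  Midterm exam 78 × 0.34 = 26.52
  Case studies 86.25 × 0.21 = 18.1125
  Reflections 98 × 0.08 = 7.84
  Presentations 84 × 0.11 = 9.24
  Portfolio 83 × 0.11 = 9.13
  Final exam 42 × 0.09 = 3.78
  Term paper 66 × 0.06 = 3.96
Sum = 78.5825
78.5825 is ≥ 76 and < 79 → C+

C+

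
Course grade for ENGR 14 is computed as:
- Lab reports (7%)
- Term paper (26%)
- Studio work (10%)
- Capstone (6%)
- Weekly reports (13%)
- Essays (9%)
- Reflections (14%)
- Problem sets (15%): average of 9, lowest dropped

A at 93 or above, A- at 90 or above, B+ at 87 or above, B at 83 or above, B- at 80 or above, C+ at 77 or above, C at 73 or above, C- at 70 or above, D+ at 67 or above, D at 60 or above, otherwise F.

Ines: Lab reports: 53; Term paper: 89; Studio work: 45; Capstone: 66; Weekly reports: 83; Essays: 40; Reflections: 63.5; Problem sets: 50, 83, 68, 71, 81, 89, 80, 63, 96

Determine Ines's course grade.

Problem sets: drop 50 → average of remaining 8 = 631/8 = 78.875
Weighted total:
  Lab reports 53 × 0.07 = 3.71
  Term paper 89 × 0.26 = 23.14
  Studio work 45 × 0.1 = 4.5
  Capstone 66 × 0.06 = 3.96
  Weekly reports 83 × 0.13 = 10.79
  Essays 40 × 0.09 = 3.6
  Reflections 63.5 × 0.14 = 8.89
  Problem sets 78.875 × 0.15 = 11.83125
Sum = 70.42125
70.42125 is ≥ 70 and < 73 → C-

C-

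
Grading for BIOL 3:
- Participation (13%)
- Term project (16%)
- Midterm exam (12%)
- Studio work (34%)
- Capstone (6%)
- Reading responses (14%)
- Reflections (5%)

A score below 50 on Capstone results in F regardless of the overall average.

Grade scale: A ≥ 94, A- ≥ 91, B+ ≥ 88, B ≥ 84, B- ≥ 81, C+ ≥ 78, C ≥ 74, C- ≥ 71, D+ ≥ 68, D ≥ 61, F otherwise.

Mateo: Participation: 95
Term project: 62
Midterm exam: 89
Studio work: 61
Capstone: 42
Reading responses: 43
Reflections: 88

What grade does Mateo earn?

Capstone score 42 < 50: minimum not met.
Weighted total:
  Participation 95 × 0.13 = 12.35
  Term project 62 × 0.16 = 9.92
  Midterm exam 89 × 0.12 = 10.68
  Studio work 61 × 0.34 = 20.74
  Capstone 42 × 0.06 = 2.52
  Reading responses 43 × 0.14 = 6.02
  Reflections 88 × 0.05 = 4.4
Sum = 66.63
Because the Capstone minimum was not met, the result is F.

F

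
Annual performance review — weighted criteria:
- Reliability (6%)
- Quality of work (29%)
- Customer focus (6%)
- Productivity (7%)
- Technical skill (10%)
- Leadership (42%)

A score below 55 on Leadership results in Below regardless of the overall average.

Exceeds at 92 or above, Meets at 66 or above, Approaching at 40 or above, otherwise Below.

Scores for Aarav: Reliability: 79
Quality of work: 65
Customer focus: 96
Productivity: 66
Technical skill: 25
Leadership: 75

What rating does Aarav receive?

Meets

Leadership score 75 ≥ 55: minimum met.
Weighted total:
  Reliability 79 × 0.06 = 4.74
  Quality of work 65 × 0.29 = 18.85
  Customer focus 96 × 0.06 = 5.76
  Productivity 66 × 0.07 = 4.62
  Technical skill 25 × 0.1 = 2.5
  Leadership 75 × 0.42 = 31.5
Sum = 67.97
67.97 is ≥ 66 and < 92 → Meets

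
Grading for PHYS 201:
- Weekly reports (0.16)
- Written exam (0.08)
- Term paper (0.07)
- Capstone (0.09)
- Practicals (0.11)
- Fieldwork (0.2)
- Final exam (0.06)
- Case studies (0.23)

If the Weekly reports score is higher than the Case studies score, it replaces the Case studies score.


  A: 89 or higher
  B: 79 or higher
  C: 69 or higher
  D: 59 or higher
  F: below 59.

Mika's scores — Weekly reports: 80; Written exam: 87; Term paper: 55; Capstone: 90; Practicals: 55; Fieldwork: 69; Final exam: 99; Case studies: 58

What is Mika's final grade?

C

Weekly reports (80) > Case studies (58), so Case studies counts as 80.
Weighted total:
  Weekly reports 80 × 0.16 = 12.8
  Written exam 87 × 0.08 = 6.96
  Term paper 55 × 0.07 = 3.85
  Capstone 90 × 0.09 = 8.1
  Practicals 55 × 0.11 = 6.05
  Fieldwork 69 × 0.2 = 13.8
  Final exam 99 × 0.06 = 5.94
  Case studies 80 × 0.23 = 18.4
Sum = 75.9
75.9 is ≥ 69 and < 79 → C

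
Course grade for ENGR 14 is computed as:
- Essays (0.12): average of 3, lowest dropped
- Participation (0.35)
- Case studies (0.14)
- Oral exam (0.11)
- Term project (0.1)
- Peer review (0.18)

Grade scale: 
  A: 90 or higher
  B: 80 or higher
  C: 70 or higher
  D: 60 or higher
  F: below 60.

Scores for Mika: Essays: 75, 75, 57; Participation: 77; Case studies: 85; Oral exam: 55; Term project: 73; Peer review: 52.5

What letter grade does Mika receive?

Essays: drop 57 → average of remaining 2 = 150/2 = 75
Weighted total:
  Essays 75 × 0.12 = 9
  Participation 77 × 0.35 = 26.95
  Case studies 85 × 0.14 = 11.9
  Oral exam 55 × 0.11 = 6.05
  Term project 73 × 0.1 = 7.3
  Peer review 52.5 × 0.18 = 9.45
Sum = 70.65
70.65 is ≥ 70 and < 80 → C

C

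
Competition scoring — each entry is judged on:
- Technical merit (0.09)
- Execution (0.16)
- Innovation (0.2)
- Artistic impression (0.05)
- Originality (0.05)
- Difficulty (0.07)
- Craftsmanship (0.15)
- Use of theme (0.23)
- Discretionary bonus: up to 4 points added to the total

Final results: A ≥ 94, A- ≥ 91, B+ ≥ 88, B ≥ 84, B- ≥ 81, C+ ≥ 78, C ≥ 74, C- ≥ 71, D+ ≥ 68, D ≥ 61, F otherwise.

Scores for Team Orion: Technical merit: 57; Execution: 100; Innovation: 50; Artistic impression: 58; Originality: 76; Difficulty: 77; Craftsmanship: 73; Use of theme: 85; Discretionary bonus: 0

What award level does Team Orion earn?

Weighted total:
  Technical merit 57 × 0.09 = 5.13
  Execution 100 × 0.16 = 16
  Innovation 50 × 0.2 = 10
  Artistic impression 58 × 0.05 = 2.9
  Originality 76 × 0.05 = 3.8
  Difficulty 77 × 0.07 = 5.39
  Craftsmanship 73 × 0.15 = 10.95
  Use of theme 85 × 0.23 = 19.55
Sum = 73.72
Discretionary bonus: 73.72 + 0 = 73.72
73.72 is ≥ 71 and < 74 → C-

C-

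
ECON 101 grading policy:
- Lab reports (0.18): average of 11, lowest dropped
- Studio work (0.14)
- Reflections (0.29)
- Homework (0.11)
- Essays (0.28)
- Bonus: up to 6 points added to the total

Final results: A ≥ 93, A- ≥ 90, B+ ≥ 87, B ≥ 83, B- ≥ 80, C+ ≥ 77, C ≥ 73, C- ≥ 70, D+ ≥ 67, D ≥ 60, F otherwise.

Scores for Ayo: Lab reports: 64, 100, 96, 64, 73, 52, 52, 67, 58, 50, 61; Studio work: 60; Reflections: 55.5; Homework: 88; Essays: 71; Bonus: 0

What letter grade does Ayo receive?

Lab reports: drop 50 → average of remaining 10 = 687/10 = 68.7
Weighted total:
  Lab reports 68.7 × 0.18 = 12.366
  Studio work 60 × 0.14 = 8.4
  Reflections 55.5 × 0.29 = 16.095
  Homework 88 × 0.11 = 9.68
  Essays 71 × 0.28 = 19.88
Sum = 66.421
Bonus: 66.421 + 0 = 66.421
66.421 is ≥ 60 and < 67 → D

D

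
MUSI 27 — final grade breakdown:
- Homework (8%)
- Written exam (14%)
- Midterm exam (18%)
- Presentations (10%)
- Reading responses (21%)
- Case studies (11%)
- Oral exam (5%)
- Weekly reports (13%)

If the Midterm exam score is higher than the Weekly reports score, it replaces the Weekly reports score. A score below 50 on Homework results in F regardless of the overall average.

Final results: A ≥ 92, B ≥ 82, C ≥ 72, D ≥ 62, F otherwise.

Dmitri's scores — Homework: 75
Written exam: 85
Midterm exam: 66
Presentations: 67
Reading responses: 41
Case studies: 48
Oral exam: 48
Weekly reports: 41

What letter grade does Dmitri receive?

Midterm exam (66) > Weekly reports (41), so Weekly reports counts as 66.
Homework score 75 ≥ 50: minimum met.
Weighted total:
  Homework 75 × 0.08 = 6
  Written exam 85 × 0.14 = 11.9
  Midterm exam 66 × 0.18 = 11.88
  Presentations 67 × 0.1 = 6.7
  Reading responses 41 × 0.21 = 8.61
  Case studies 48 × 0.11 = 5.28
  Oral exam 48 × 0.05 = 2.4
  Weekly reports 66 × 0.13 = 8.58
Sum = 61.35
61.35 < 62 → F

F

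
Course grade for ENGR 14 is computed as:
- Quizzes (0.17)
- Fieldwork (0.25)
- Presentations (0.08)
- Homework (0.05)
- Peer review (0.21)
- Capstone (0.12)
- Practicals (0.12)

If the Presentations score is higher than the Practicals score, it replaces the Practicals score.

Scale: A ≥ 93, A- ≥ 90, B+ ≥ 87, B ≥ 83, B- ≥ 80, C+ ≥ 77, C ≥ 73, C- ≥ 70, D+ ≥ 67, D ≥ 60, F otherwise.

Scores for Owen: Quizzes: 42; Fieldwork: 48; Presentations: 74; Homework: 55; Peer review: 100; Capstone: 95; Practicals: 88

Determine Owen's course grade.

Presentations (74) ≤ Practicals (88), so Practicals stays at 88.
Weighted total:
  Quizzes 42 × 0.17 = 7.14
  Fieldwork 48 × 0.25 = 12
  Presentations 74 × 0.08 = 5.92
  Homework 55 × 0.05 = 2.75
  Peer review 100 × 0.21 = 21
  Capstone 95 × 0.12 = 11.4
  Practicals 88 × 0.12 = 10.56
Sum = 70.77
70.77 is ≥ 70 and < 73 → C-

C-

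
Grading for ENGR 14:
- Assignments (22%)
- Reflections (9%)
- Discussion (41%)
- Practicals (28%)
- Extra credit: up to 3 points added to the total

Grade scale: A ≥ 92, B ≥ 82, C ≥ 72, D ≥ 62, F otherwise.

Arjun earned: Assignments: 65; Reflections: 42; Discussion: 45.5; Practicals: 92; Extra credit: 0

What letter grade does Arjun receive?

Weighted total:
  Assignments 65 × 0.22 = 14.3
  Reflections 42 × 0.09 = 3.78
  Discussion 45.5 × 0.41 = 18.655
  Practicals 92 × 0.28 = 25.76
Sum = 62.495
Extra credit: 62.495 + 0 = 62.495
62.495 is ≥ 62 and < 72 → D

D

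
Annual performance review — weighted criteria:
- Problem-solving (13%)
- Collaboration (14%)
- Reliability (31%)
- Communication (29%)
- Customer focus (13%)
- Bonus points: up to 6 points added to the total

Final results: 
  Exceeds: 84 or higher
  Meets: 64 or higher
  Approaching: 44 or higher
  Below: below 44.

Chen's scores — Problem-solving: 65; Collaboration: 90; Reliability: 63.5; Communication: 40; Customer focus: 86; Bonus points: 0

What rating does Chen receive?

Weighted total:
  Problem-solving 65 × 0.13 = 8.45
  Collaboration 90 × 0.14 = 12.6
  Reliability 63.5 × 0.31 = 19.685
  Communication 40 × 0.29 = 11.6
  Customer focus 86 × 0.13 = 11.18
Sum = 63.515
Bonus points: 63.515 + 0 = 63.515
63.515 is ≥ 44 and < 64 → Approaching

Approaching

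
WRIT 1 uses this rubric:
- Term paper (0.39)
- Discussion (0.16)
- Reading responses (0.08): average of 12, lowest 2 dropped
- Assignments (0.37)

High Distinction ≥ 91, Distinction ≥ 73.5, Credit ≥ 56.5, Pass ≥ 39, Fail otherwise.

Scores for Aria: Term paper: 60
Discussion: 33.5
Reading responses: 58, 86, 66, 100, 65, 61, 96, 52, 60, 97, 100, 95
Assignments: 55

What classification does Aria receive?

Reading responses: drop 52, 58 → average of remaining 10 = 826/10 = 82.6
Weighted total:
  Term paper 60 × 0.39 = 23.4
  Discussion 33.5 × 0.16 = 5.36
  Reading responses 82.6 × 0.08 = 6.608
  Assignments 55 × 0.37 = 20.35
Sum = 55.718
55.718 is ≥ 39 and < 56.5 → Pass

Pass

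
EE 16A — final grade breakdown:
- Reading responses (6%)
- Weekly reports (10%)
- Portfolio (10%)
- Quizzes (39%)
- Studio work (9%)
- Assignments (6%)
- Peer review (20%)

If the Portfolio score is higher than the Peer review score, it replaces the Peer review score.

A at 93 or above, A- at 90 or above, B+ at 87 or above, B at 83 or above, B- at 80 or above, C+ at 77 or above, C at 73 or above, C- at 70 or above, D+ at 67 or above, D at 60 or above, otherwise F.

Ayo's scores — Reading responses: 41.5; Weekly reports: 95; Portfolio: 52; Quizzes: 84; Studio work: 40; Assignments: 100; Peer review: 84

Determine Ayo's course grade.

C

Portfolio (52) ≤ Peer review (84), so Peer review stays at 84.
Weighted total:
  Reading responses 41.5 × 0.06 = 2.49
  Weekly reports 95 × 0.1 = 9.5
  Portfolio 52 × 0.1 = 5.2
  Quizzes 84 × 0.39 = 32.76
  Studio work 40 × 0.09 = 3.6
  Assignments 100 × 0.06 = 6
  Peer review 84 × 0.2 = 16.8
Sum = 76.35
76.35 is ≥ 73 and < 77 → C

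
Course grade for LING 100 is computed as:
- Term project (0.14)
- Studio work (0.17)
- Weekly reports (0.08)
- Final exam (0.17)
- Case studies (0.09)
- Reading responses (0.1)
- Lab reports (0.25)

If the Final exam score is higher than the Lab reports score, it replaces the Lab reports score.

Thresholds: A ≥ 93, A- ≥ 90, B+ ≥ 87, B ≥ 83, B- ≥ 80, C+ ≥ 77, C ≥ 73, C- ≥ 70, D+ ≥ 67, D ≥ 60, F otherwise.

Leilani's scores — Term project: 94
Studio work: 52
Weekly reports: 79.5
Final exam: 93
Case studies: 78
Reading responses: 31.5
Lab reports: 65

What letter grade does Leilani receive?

C+

Final exam (93) > Lab reports (65), so Lab reports counts as 93.
Weighted total:
  Term project 94 × 0.14 = 13.16
  Studio work 52 × 0.17 = 8.84
  Weekly reports 79.5 × 0.08 = 6.36
  Final exam 93 × 0.17 = 15.81
  Case studies 78 × 0.09 = 7.02
  Reading responses 31.5 × 0.1 = 3.15
  Lab reports 93 × 0.25 = 23.25
Sum = 77.59
77.59 is ≥ 77 and < 80 → C+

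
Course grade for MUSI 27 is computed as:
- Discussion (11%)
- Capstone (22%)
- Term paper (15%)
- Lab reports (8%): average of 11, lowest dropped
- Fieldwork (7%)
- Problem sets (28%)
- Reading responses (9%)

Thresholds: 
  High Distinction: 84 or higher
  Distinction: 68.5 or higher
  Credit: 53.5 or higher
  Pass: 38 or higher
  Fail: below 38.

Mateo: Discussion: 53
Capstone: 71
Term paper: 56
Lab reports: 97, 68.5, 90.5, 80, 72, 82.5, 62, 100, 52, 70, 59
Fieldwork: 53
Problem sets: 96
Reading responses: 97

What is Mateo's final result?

Distinction

Lab reports: drop 52 → average of remaining 10 = 781.5/10 = 78.15
Weighted total:
  Discussion 53 × 0.11 = 5.83
  Capstone 71 × 0.22 = 15.62
  Term paper 56 × 0.15 = 8.4
  Lab reports 78.15 × 0.08 = 6.252
  Fieldwork 53 × 0.07 = 3.71
  Problem sets 96 × 0.28 = 26.88
  Reading responses 97 × 0.09 = 8.73
Sum = 75.422
75.422 is ≥ 68.5 and < 84 → Distinction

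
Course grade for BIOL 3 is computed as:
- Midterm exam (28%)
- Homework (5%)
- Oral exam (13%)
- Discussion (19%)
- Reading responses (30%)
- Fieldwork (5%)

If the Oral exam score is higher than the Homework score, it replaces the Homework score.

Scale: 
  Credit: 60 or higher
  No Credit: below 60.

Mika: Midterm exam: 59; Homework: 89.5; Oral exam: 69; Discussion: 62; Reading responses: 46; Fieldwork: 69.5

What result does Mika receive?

No Credit

Oral exam (69) ≤ Homework (89.5), so Homework stays at 89.5.
Weighted total:
  Midterm exam 59 × 0.28 = 16.52
  Homework 89.5 × 0.05 = 4.475
  Oral exam 69 × 0.13 = 8.97
  Discussion 62 × 0.19 = 11.78
  Reading responses 46 × 0.3 = 13.8
  Fieldwork 69.5 × 0.05 = 3.475
Sum = 59.02
59.02 < 60 → No Credit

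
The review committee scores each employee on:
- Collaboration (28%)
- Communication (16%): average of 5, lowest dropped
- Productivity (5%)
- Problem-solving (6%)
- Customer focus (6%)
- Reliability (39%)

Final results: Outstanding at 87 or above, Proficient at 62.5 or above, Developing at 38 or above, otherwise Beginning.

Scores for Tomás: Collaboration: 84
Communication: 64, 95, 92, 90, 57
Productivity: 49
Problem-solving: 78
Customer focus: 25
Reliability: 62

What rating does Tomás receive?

Proficient

Communication: drop 57 → average of remaining 4 = 341/4 = 85.25
Weighted total:
  Collaboration 84 × 0.28 = 23.52
  Communication 85.25 × 0.16 = 13.64
  Productivity 49 × 0.05 = 2.45
  Problem-solving 78 × 0.06 = 4.68
  Customer focus 25 × 0.06 = 1.5
  Reliability 62 × 0.39 = 24.18
Sum = 69.97
69.97 is ≥ 62.5 and < 87 → Proficient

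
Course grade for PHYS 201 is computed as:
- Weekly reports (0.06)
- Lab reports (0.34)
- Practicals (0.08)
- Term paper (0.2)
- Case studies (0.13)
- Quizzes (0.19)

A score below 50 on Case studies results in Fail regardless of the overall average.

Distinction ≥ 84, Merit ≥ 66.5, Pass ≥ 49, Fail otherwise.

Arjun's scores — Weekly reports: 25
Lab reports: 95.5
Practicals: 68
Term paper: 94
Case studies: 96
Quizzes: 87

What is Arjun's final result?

Case studies score 96 ≥ 50: minimum met.
Weighted total:
  Weekly reports 25 × 0.06 = 1.5
  Lab reports 95.5 × 0.34 = 32.47
  Practicals 68 × 0.08 = 5.44
  Term paper 94 × 0.2 = 18.8
  Case studies 96 × 0.13 = 12.48
  Quizzes 87 × 0.19 = 16.53
Sum = 87.22
87.22 ≥ 84 → Distinction

Distinction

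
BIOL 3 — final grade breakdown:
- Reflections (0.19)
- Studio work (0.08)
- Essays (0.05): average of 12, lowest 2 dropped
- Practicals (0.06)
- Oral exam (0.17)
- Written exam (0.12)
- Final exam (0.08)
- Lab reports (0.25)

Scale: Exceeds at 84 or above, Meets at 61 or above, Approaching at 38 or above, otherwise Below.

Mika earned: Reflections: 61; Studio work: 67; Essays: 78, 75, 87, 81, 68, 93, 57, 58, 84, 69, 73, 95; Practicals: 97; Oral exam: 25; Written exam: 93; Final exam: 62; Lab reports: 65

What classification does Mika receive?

Essays: drop 57, 58 → average of remaining 10 = 803/10 = 80.3
Weighted total:
  Reflections 61 × 0.19 = 11.59
  Studio work 67 × 0.08 = 5.36
  Essays 80.3 × 0.05 = 4.015
  Practicals 97 × 0.06 = 5.82
  Oral exam 25 × 0.17 = 4.25
  Written exam 93 × 0.12 = 11.16
  Final exam 62 × 0.08 = 4.96
  Lab reports 65 × 0.25 = 16.25
Sum = 63.405
63.405 is ≥ 61 and < 84 → Meets

Meets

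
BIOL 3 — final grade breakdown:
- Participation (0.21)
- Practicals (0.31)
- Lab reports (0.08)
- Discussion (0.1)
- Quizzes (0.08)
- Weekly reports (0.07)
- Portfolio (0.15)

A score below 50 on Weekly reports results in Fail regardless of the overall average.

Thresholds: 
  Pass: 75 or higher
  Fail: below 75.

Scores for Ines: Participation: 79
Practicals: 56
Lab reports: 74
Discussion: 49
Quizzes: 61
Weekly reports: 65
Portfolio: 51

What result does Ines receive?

Fail

Weekly reports score 65 ≥ 50: minimum met.
Weighted total:
  Participation 79 × 0.21 = 16.59
  Practicals 56 × 0.31 = 17.36
  Lab reports 74 × 0.08 = 5.92
  Discussion 49 × 0.1 = 4.9
  Quizzes 61 × 0.08 = 4.88
  Weekly reports 65 × 0.07 = 4.55
  Portfolio 51 × 0.15 = 7.65
Sum = 61.85
61.85 < 75 → Fail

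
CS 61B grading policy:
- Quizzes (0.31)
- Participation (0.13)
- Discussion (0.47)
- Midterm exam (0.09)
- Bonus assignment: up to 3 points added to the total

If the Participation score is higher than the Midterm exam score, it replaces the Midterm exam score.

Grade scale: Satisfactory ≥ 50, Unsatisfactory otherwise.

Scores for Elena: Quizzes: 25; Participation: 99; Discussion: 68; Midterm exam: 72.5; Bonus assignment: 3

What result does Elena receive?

Satisfactory

Participation (99) > Midterm exam (72.5), so Midterm exam counts as 99.
Weighted total:
  Quizzes 25 × 0.31 = 7.75
  Participation 99 × 0.13 = 12.87
  Discussion 68 × 0.47 = 31.96
  Midterm exam 99 × 0.09 = 8.91
Sum = 61.49
Bonus assignment: 61.49 + 3 = 64.49
64.49 ≥ 50 → Satisfactory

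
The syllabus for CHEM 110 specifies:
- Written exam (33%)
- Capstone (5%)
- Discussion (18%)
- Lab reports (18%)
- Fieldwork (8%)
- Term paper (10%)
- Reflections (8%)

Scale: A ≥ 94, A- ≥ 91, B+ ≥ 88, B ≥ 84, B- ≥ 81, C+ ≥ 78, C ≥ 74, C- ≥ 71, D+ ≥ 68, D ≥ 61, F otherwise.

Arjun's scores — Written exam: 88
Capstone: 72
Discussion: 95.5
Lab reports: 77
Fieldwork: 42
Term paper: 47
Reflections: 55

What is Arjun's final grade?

C

Weighted total:
  Written exam 88 × 0.33 = 29.04
  Capstone 72 × 0.05 = 3.6
  Discussion 95.5 × 0.18 = 17.19
  Lab reports 77 × 0.18 = 13.86
  Fieldwork 42 × 0.08 = 3.36
  Term paper 47 × 0.1 = 4.7
  Reflections 55 × 0.08 = 4.4
Sum = 76.15
76.15 is ≥ 74 and < 78 → C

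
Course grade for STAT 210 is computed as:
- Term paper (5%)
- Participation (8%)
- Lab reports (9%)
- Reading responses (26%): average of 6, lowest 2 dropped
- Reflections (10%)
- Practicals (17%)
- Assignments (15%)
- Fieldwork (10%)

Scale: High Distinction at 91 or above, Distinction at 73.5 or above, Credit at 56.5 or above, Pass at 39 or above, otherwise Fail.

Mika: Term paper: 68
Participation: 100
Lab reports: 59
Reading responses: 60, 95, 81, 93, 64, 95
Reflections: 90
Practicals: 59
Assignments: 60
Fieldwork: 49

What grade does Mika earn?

Reading responses: drop 60, 64 → average of remaining 4 = 364/4 = 91
Weighted total:
  Term paper 68 × 0.05 = 3.4
  Participation 100 × 0.08 = 8
  Lab reports 59 × 0.09 = 5.31
  Reading responses 91 × 0.26 = 23.66
  Reflections 90 × 0.1 = 9
  Practicals 59 × 0.17 = 10.03
  Assignments 60 × 0.15 = 9
  Fieldwork 49 × 0.1 = 4.9
Sum = 73.3
73.3 is ≥ 56.5 and < 73.5 → Credit

Credit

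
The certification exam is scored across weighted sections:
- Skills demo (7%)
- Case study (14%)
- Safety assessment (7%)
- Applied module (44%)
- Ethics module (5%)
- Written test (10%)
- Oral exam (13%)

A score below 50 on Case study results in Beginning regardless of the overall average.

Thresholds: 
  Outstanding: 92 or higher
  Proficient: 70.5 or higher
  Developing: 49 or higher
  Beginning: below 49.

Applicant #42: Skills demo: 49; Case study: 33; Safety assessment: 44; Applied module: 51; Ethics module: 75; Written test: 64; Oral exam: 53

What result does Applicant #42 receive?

Beginning

Case study score 33 < 50: minimum not met.
Weighted total:
  Skills demo 49 × 0.07 = 3.43
  Case study 33 × 0.14 = 4.62
  Safety assessment 44 × 0.07 = 3.08
  Applied module 51 × 0.44 = 22.44
  Ethics module 75 × 0.05 = 3.75
  Written test 64 × 0.1 = 6.4
  Oral exam 53 × 0.13 = 6.89
Sum = 50.61
Because the Case study minimum was not met, the result is Beginning.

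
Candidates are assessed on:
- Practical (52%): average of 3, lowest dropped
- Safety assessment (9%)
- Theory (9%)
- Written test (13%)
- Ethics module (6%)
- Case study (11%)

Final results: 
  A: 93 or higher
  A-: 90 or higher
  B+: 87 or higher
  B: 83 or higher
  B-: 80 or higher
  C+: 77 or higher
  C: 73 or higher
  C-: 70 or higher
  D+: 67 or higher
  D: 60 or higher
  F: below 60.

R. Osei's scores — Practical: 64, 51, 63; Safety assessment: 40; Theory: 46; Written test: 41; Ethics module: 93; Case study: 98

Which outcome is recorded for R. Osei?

Practical: drop 51 → average of remaining 2 = 127/2 = 63.5
Weighted total:
  Practical 63.5 × 0.52 = 33.02
  Safety assessment 40 × 0.09 = 3.6
  Theory 46 × 0.09 = 4.14
  Written test 41 × 0.13 = 5.33
  Ethics module 93 × 0.06 = 5.58
  Case study 98 × 0.11 = 10.78
Sum = 62.45
62.45 is ≥ 60 and < 67 → D

D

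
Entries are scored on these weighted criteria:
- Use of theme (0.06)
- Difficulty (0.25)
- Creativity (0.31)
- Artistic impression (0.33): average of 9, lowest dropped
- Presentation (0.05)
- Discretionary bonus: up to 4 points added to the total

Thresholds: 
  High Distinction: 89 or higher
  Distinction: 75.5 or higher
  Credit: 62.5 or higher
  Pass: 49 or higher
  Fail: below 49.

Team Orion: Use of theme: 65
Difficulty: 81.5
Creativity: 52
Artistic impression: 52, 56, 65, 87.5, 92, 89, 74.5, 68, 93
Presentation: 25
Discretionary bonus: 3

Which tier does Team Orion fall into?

Artistic impression: drop 52 → average of remaining 8 = 625/8 = 78.125
Weighted total:
  Use of theme 65 × 0.06 = 3.9
  Difficulty 81.5 × 0.25 = 20.375
  Creativity 52 × 0.31 = 16.12
  Artistic impression 78.125 × 0.33 = 25.78125
  Presentation 25 × 0.05 = 1.25
Sum = 67.42625
Discretionary bonus: 67.42625 + 3 = 70.42625
70.42625 is ≥ 62.5 and < 75.5 → Credit

Credit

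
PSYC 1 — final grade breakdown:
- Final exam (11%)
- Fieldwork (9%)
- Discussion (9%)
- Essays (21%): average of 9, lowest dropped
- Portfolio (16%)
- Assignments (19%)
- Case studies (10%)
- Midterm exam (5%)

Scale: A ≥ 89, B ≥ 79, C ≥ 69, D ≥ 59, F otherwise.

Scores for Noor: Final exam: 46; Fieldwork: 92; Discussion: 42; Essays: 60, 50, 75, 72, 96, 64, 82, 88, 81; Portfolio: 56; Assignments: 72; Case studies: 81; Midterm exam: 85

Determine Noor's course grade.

D

Essays: drop 50 → average of remaining 8 = 618/8 = 77.25
Weighted total:
  Final exam 46 × 0.11 = 5.06
  Fieldwork 92 × 0.09 = 8.28
  Discussion 42 × 0.09 = 3.78
  Essays 77.25 × 0.21 = 16.2225
  Portfolio 56 × 0.16 = 8.96
  Assignments 72 × 0.19 = 13.68
  Case studies 81 × 0.1 = 8.1
  Midterm exam 85 × 0.05 = 4.25
Sum = 68.3325
68.3325 is ≥ 59 and < 69 → D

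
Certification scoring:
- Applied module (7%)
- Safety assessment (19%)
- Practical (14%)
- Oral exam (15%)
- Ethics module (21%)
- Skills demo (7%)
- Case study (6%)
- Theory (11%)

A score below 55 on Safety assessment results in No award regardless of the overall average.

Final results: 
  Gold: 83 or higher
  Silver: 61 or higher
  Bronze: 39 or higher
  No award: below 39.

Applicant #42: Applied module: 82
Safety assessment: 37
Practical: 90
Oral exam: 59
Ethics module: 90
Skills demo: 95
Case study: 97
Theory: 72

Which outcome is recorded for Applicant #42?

Safety assessment score 37 < 55: minimum not met.
Weighted total:
  Applied module 82 × 0.07 = 5.74
  Safety assessment 37 × 0.19 = 7.03
  Practical 90 × 0.14 = 12.6
  Oral exam 59 × 0.15 = 8.85
  Ethics module 90 × 0.21 = 18.9
  Skills demo 95 × 0.07 = 6.65
  Case study 97 × 0.06 = 5.82
  Theory 72 × 0.11 = 7.92
Sum = 73.51
Because the Safety assessment minimum was not met, the result is No award.

No award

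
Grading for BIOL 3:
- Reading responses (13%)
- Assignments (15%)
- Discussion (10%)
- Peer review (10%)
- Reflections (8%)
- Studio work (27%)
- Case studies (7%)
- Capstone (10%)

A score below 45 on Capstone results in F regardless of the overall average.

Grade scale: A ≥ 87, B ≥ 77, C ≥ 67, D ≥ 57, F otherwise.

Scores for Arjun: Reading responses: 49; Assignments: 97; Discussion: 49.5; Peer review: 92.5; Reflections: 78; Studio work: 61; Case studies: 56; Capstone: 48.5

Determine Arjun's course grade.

D

Capstone score 48.5 ≥ 45: minimum met.
Weighted total:
  Reading responses 49 × 0.13 = 6.37
  Assignments 97 × 0.15 = 14.55
  Discussion 49.5 × 0.1 = 4.95
  Peer review 92.5 × 0.1 = 9.25
  Reflections 78 × 0.08 = 6.24
  Studio work 61 × 0.27 = 16.47
  Case studies 56 × 0.07 = 3.92
  Capstone 48.5 × 0.1 = 4.85
Sum = 66.6
66.6 is ≥ 57 and < 67 → D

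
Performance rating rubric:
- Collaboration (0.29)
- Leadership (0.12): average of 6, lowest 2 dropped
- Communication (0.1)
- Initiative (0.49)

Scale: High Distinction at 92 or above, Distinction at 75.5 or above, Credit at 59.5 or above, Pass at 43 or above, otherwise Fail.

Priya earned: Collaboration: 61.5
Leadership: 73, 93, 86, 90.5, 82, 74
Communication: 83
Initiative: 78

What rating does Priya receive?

Credit

Leadership: drop 73, 74 → average of remaining 4 = 351.5/4 = 87.875
Weighted total:
  Collaboration 61.5 × 0.29 = 17.835
  Leadership 87.875 × 0.12 = 10.545
  Communication 83 × 0.1 = 8.3
  Initiative 78 × 0.49 = 38.22
Sum = 74.9
74.9 is ≥ 59.5 and < 75.5 → Credit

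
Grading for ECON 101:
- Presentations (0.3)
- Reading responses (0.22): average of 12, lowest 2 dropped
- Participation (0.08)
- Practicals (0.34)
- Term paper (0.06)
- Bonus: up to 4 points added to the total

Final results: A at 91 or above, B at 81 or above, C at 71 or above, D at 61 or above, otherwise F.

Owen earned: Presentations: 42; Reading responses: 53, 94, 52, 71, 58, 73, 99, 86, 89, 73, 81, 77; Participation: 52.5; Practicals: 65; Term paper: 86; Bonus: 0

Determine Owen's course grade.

Reading responses: drop 52, 53 → average of remaining 10 = 801/10 = 80.1
Weighted total:
  Presentations 42 × 0.3 = 12.6
  Reading responses 80.1 × 0.22 = 17.622
  Participation 52.5 × 0.08 = 4.2
  Practicals 65 × 0.34 = 22.1
  Term paper 86 × 0.06 = 5.16
Sum = 61.682
Bonus: 61.682 + 0 = 61.682
61.682 is ≥ 61 and < 71 → D

D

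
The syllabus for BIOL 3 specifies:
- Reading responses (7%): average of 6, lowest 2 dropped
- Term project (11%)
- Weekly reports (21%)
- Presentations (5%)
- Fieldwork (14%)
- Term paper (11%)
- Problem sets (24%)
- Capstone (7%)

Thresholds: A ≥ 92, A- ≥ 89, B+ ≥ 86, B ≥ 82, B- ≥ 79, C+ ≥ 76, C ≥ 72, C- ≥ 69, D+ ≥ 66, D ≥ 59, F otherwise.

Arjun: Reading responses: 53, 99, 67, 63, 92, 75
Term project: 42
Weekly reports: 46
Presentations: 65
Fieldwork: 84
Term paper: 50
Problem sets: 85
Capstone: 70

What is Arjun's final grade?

Reading responses: drop 53, 63 → average of remaining 4 = 333/4 = 83.25
Weighted total:
  Reading responses 83.25 × 0.07 = 5.8275
  Term project 42 × 0.11 = 4.62
  Weekly reports 46 × 0.21 = 9.66
  Presentations 65 × 0.05 = 3.25
  Fieldwork 84 × 0.14 = 11.76
  Term paper 50 × 0.11 = 5.5
  Problem sets 85 × 0.24 = 20.4
  Capstone 70 × 0.07 = 4.9
Sum = 65.9175
65.9175 is ≥ 59 and < 66 → D

D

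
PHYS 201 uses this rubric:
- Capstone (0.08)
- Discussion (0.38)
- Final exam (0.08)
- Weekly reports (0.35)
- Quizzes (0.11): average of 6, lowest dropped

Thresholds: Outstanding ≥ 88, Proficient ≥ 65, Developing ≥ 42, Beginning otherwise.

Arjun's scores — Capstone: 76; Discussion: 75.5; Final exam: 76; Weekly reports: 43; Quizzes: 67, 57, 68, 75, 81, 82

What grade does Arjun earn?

Quizzes: drop 57 → average of remaining 5 = 373/5 = 74.6
Weighted total:
  Capstone 76 × 0.08 = 6.08
  Discussion 75.5 × 0.38 = 28.69
  Final exam 76 × 0.08 = 6.08
  Weekly reports 43 × 0.35 = 15.05
  Quizzes 74.6 × 0.11 = 8.206
Sum = 64.106
64.106 is ≥ 42 and < 65 → Developing

Developing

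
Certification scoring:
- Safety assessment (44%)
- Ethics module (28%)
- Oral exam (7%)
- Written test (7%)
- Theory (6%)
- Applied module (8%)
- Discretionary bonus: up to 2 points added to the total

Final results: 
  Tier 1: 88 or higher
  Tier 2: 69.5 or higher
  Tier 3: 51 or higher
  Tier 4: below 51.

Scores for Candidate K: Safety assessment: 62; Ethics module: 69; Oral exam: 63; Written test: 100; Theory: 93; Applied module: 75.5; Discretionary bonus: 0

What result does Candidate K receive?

Tier 2

Weighted total:
  Safety assessment 62 × 0.44 = 27.28
  Ethics module 69 × 0.28 = 19.32
  Oral exam 63 × 0.07 = 4.41
  Written test 100 × 0.07 = 7
  Theory 93 × 0.06 = 5.58
  Applied module 75.5 × 0.08 = 6.04
Sum = 69.63
Discretionary bonus: 69.63 + 0 = 69.63
69.63 is ≥ 69.5 and < 88 → Tier 2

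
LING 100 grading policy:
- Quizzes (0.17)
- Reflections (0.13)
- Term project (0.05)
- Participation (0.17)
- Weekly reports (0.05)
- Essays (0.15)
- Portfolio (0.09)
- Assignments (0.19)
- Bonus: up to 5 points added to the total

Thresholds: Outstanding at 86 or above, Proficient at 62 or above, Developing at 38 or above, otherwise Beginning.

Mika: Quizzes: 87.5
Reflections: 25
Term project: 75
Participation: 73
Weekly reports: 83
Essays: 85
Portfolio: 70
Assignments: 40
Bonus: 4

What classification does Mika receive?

Weighted total:
  Quizzes 87.5 × 0.17 = 14.875
  Reflections 25 × 0.13 = 3.25
  Term project 75 × 0.05 = 3.75
  Participation 73 × 0.17 = 12.41
  Weekly reports 83 × 0.05 = 4.15
  Essays 85 × 0.15 = 12.75
  Portfolio 70 × 0.09 = 6.3
  Assignments 40 × 0.19 = 7.6
Sum = 65.085
Bonus: 65.085 + 4 = 69.085
69.085 is ≥ 62 and < 86 → Proficient

Proficient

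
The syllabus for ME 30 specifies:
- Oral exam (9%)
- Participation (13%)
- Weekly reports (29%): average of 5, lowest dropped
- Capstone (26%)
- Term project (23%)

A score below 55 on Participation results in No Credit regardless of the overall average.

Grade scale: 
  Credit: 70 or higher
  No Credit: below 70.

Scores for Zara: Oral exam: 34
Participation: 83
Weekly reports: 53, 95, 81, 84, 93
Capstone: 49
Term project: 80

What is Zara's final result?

Credit

Weekly reports: drop 53 → average of remaining 4 = 353/4 = 88.25
Participation score 83 ≥ 55: minimum met.
Weighted total:
  Oral exam 34 × 0.09 = 3.06
  Participation 83 × 0.13 = 10.79
  Weekly reports 88.25 × 0.29 = 25.5925
  Capstone 49 × 0.26 = 12.74
  Term project 80 × 0.23 = 18.4
Sum = 70.5825
70.5825 ≥ 70 → Credit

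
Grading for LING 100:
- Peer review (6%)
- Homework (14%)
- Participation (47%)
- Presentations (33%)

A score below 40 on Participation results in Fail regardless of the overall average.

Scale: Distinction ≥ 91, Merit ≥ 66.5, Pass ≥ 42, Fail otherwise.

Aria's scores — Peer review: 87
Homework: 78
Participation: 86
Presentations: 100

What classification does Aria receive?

Merit

Participation score 86 ≥ 40: minimum met.
Weighted total:
  Peer review 87 × 0.06 = 5.22
  Homework 78 × 0.14 = 10.92
  Participation 86 × 0.47 = 40.42
  Presentations 100 × 0.33 = 33
Sum = 89.56
89.56 is ≥ 66.5 and < 91 → Merit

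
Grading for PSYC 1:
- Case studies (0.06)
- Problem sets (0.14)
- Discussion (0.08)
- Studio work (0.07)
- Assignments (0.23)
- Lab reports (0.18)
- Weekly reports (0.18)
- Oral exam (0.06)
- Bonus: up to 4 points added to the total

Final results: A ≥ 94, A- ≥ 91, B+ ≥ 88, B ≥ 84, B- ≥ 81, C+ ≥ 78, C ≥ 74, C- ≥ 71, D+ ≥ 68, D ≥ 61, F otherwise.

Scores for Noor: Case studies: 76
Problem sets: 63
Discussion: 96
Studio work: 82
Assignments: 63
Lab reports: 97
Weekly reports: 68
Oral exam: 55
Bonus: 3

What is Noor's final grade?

C

Weighted total:
  Case studies 76 × 0.06 = 4.56
  Problem sets 63 × 0.14 = 8.82
  Discussion 96 × 0.08 = 7.68
  Studio work 82 × 0.07 = 5.74
  Assignments 63 × 0.23 = 14.49
  Lab reports 97 × 0.18 = 17.46
  Weekly reports 68 × 0.18 = 12.24
  Oral exam 55 × 0.06 = 3.3
Sum = 74.29
Bonus: 74.29 + 3 = 77.29
77.29 is ≥ 74 and < 78 → C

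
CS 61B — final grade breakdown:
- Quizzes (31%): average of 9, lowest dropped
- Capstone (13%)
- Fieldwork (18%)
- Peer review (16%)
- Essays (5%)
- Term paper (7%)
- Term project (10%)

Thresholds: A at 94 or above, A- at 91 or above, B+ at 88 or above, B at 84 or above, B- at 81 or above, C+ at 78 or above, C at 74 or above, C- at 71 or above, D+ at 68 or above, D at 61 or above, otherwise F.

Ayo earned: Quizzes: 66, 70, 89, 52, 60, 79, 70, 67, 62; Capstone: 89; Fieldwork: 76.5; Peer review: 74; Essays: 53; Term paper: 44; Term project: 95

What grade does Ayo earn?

C

Quizzes: drop 52 → average of remaining 8 = 563/8 = 70.375
Weighted total:
  Quizzes 70.375 × 0.31 = 21.81625
  Capstone 89 × 0.13 = 11.57
  Fieldwork 76.5 × 0.18 = 13.77
  Peer review 74 × 0.16 = 11.84
  Essays 53 × 0.05 = 2.65
  Term paper 44 × 0.07 = 3.08
  Term project 95 × 0.1 = 9.5
Sum = 74.22625
74.22625 is ≥ 74 and < 78 → C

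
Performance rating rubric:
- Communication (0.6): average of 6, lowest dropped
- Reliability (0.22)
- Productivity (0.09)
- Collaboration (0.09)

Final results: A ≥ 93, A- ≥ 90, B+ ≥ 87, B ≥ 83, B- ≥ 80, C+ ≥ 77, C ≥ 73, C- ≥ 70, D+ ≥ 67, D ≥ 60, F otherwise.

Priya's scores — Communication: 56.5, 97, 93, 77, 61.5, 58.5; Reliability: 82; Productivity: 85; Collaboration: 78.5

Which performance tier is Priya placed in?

C+

Communication: drop 56.5 → average of remaining 5 = 387/5 = 77.4
Weighted total:
  Communication 77.4 × 0.6 = 46.44
  Reliability 82 × 0.22 = 18.04
  Productivity 85 × 0.09 = 7.65
  Collaboration 78.5 × 0.09 = 7.065
Sum = 79.195
79.195 is ≥ 77 and < 80 → C+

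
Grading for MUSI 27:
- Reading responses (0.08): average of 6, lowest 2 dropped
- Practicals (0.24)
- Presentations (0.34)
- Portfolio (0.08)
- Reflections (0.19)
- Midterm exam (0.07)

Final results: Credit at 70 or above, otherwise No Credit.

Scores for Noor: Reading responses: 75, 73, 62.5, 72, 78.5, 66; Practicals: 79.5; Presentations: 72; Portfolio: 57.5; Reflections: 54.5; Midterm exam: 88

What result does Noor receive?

Reading responses: drop 62.5, 66 → average of remaining 4 = 298.5/4 = 74.625
Weighted total:
  Reading responses 74.625 × 0.08 = 5.97
  Practicals 79.5 × 0.24 = 19.08
  Presentations 72 × 0.34 = 24.48
  Portfolio 57.5 × 0.08 = 4.6
  Reflections 54.5 × 0.19 = 10.355
  Midterm exam 88 × 0.07 = 6.16
Sum = 70.645
70.645 ≥ 70 → Credit

Credit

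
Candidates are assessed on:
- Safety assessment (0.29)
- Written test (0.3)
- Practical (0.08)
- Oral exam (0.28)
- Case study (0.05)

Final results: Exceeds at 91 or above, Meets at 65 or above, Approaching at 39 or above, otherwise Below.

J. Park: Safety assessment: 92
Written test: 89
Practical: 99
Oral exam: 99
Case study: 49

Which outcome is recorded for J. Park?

Exceeds

Weighted total:
  Safety assessment 92 × 0.29 = 26.68
  Written test 89 × 0.3 = 26.7
  Practical 99 × 0.08 = 7.92
  Oral exam 99 × 0.28 = 27.72
  Case study 49 × 0.05 = 2.45
Sum = 91.47
91.47 ≥ 91 → Exceeds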